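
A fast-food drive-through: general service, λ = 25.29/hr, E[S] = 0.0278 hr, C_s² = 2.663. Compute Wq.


ρ = λ·E[S] = 25.29·0.0278 = 0.7031
E[S²] = E[S]²(1+C_s²) = 0.0278²·(1+2.663) = 0.002831
Wq = λ·E[S²]/(2(1−ρ)) = 25.29·0.002831/(2·0.2969) = 0.12055 hr

Final: 0.12055 hr


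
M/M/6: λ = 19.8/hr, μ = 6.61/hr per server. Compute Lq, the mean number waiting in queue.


a = λ/μ = 2.9955; ρ = a/6 = 0.4992
P₀ = 0.049190
Lq = P₀·a^c·ρ / (c!·(1−ρ)²) = 0.049190·722.40773·0.4992/(720·0.25076)
= 0.09826

Final: 0.09826


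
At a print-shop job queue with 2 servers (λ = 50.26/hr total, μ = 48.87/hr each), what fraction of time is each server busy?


ρ = λ/(cμ) = 50.26/(2·48.87) = 50.26/97.74 = 0.5142

Final: 0.5142


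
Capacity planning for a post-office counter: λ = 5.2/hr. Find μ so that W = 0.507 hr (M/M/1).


W = 1/(μ−λ) ⇒ μ − λ = 1/W = 1/0.507 = 1.9724
μ = λ + 1/W = 5.2 + 1.9724 = 7.1724 per hr

Final: 7.1724 /hr


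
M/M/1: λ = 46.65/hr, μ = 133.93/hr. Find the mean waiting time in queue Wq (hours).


ρ = 46.65/133.93 = 0.3483
Wq = ρ/(μ−λ) = 0.3483/(133.93 − 46.65) = 0.3483/87.28 = 0.003991 hr

Final: 0.003991 hr


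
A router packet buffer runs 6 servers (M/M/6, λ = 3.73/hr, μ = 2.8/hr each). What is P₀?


a = λ/μ = 3.73/2.8 = 1.3321; ρ = a/c = 0.2220
Σ_{k=0}^{5} a^k/k! (terms k=0..5) = 1.00000 + 1.33214 + 0.88730 + 0.39400 + 0.13122 + 0.03496 = 3.77963
Tail: a^6/(6!(1−ρ)) = 5.58862/(720·0.7780) = 0.009977
P₀ = 1/(3.77963 + 0.009977) = 1/3.78960 = 0.263880

Final: 0.263880


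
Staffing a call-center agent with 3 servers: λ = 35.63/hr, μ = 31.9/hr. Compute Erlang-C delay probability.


a = λ/μ = 1.1169; ρ = a/3 = 0.3723
P₀ = 0.321474 (from M/M/c formula)
C(c,a) = [a^c/(c!(1−ρ))]·P₀ = [1.39340/(6·0.6277)]·0.321474
= 0.36998·0.321474 = 0.118939

Final: 0.118939


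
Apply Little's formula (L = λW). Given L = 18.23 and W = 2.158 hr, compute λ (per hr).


λ = L/W = 18.23/2.158 = 8.4476 /hr

Final: 8.4476 /hr


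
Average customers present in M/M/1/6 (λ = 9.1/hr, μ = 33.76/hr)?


ρ = 9.1/33.76 = 0.2695
L = ρ[1 − (K+1)ρ^K + Kρ^(K+1)] / [(1−ρ)(1−ρ^(K+1))]
Numerator: 0.2695·(1 − 7·0.0003836 + 6·0.0001034) = 0.268993
Denominator: (0.7305)·(0.999897) = 0.730375
L = 0.268993/0.730375 = 0.3683

Final: 0.3683


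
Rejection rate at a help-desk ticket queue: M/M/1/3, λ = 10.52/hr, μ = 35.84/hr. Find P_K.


ρ = λ/μ = 10.52/35.84 = 0.2935
P_K = (1−ρ)ρ^K/(1−ρ^(K+1)) = (0.7065·0.025290)/(1 − 0.007423)
= 0.017866/0.992577 = 0.018000

Final: 0.018000


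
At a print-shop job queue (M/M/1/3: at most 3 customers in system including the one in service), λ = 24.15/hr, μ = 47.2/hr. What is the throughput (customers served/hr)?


ρ = 0.5117; P_K = (1−ρ)ρ^3/(1−ρ^4) = 0.070224
λ_eff = λ(1 − P_K) = 24.15·(1 − 0.070224) = 24.15·0.929776 = 22.4541 /hr

Final: 22.4541 /hr


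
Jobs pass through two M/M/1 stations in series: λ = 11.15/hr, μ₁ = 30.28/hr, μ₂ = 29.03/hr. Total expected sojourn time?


Each node sees arrival rate λ = 11.15/hr (tandem ⇒ throughput preserved).
W₁ = 1/(μ₁−λ) = 1/(30.28−11.15) = 0.05227 hr
W₂ = 1/(μ₂−λ) = 1/(29.03−11.15) = 0.05593 hr
W_total = W₁ + W₂ = 0.05227 + 0.05593 = 0.10820 hr

Final: 0.10820 hr


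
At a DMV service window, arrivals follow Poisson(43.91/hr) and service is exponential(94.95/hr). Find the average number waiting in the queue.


ρ = 43.91/94.95 = 0.4625
Lq = ρ²/(1−ρ) = 0.2139/0.5375 = 0.3979

Final: 0.3979


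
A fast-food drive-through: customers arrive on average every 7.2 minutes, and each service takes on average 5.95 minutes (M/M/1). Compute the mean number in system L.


λ = 60/7.2 = 8.3333 /hr
μ = 60/5.95 = 10.0840 /hr
ρ = λ/μ = 8.3333/10.0840 = 0.8264
L = ρ/(1−ρ) = 0.8264/0.1736 = 4.7600

Final: 4.7600


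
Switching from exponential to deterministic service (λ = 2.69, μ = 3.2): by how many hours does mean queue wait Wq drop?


ρ = 2.69/3.2 = 0.8406
Wq(M/M/1) = ρ/(μ−λ) = 0.8406/0.5100 = 1.64828 hr
Wq(M/D/1) = ρ/(2(μ−λ)) = 0.82414 hr
Savings = 1.64828 − 0.82414 = 0.82414 hr

Final: 0.82414 hr


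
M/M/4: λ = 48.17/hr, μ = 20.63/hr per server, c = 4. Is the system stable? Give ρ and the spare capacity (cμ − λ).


Total capacity cμ = 4·20.63 = 82.52/hr
ρ = λ/(cμ) = 48.17/82.52 = 0.5837
Stable ⇔ ρ < 1: YES
Spare capacity = cμ − λ = 82.52 − 48.17 = 34.35/hr

Final: ρ = 0.5837; stable; margin = 34.35/hr


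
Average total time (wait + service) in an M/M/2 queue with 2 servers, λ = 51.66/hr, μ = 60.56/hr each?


a = 0.8530; ρ = 0.4265; P₀ = 0.402014
Lq = P₀·a^c·ρ/(c!(1−ρ)²) = 0.18969
Wq = Lq/λ = 0.18969/51.66 = 0.003672 hr
W = Wq + 1/μ = 0.003672 + 0.01651 = 0.02018 hr

Final: 0.02018 hr


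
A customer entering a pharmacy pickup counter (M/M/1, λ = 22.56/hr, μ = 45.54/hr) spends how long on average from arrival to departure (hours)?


W = 1/(μ−λ) = 1/(45.54 − 22.56) = 1/22.98 = 0.04352 hr

Final: 0.04352 hr


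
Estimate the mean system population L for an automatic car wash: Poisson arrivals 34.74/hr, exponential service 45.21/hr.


ρ = λ/μ = 34.74/45.21 = 0.7684
L = ρ/(1−ρ) = 0.7684/(1 − 0.7684) = 0.7684/0.2316 = 3.3181

Final: 3.3181


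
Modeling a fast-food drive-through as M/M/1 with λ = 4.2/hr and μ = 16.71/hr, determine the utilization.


ρ = λ/μ = 4.2/16.71 = 0.2513

Final: 0.2513


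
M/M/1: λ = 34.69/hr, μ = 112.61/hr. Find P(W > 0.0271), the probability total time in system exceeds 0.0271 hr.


W ~ Exponential(μ−λ) for M/M/1.
μ − λ = 112.61 − 34.69 = 77.9200
P(W > t) = e^{−(μ−λ)t} = e^{−2.1116} = 0.121040

Final: 0.121040


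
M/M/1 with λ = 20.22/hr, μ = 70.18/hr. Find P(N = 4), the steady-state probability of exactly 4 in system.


ρ = 20.22/70.18 = 0.2881
P_n = (1−ρ)·ρ^n = (1 − 0.2881)·0.2881^4 = 0.7119·0.006891 = 0.004905

Final: 0.004905


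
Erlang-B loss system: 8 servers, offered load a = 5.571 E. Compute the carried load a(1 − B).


B(8,5.571) = 0.098620 (Erlang-B)
Carried load = a(1 − B) = 5.571·(1 − 0.098620) = 5.571·0.901380 = 5.0216 E

Final: 5.0216 Erlangs


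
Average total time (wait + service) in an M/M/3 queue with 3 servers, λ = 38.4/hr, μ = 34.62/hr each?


a = 1.1092; ρ = 0.3697; P₀ = 0.324129
Lq = P₀·a^c·ρ/(c!(1−ρ)²) = 0.06861
Wq = Lq/λ = 0.06861/38.4 = 0.001787 hr
W = Wq + 1/μ = 0.001787 + 0.02889 = 0.03067 hr

Final: 0.03067 hr


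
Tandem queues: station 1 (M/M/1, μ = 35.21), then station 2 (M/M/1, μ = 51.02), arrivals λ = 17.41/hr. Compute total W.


Each node sees arrival rate λ = 17.41/hr (tandem ⇒ throughput preserved).
W₁ = 1/(μ₁−λ) = 1/(35.21−17.41) = 0.05618 hr
W₂ = 1/(μ₂−λ) = 1/(51.02−17.41) = 0.02975 hr
W_total = W₁ + W₂ = 0.05618 + 0.02975 = 0.08593 hr

Final: 0.08593 hr


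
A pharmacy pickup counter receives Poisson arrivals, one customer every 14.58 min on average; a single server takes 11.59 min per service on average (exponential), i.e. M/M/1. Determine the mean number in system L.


λ = 60/14.58 = 4.1152 /hr
μ = 60/11.59 = 5.1769 /hr
ρ = λ/μ = 4.1152/5.1769 = 0.7949
L = ρ/(1−ρ) = 0.7949/0.2051 = 3.8763

Final: 3.8763


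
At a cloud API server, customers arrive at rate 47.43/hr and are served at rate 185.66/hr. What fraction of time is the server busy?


ρ = λ/μ = 47.43/185.66 = 0.2555

Final: 0.2555


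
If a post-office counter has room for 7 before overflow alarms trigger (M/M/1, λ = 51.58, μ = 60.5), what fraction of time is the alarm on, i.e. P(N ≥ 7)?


ρ = 51.58/60.5 = 0.8526
P(N ≥ n) = ρ^n = 0.8526^7 = 0.327402

Final: 0.327402


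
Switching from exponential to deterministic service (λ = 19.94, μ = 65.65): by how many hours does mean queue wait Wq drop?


ρ = 19.94/65.65 = 0.3037
Wq(M/M/1) = ρ/(μ−λ) = 0.3037/45.71 = 0.006645 hr
Wq(M/D/1) = ρ/(2(μ−λ)) = 0.003322 hr
Savings = 0.006645 − 0.003322 = 0.003322 hr

Final: 0.003322 hr


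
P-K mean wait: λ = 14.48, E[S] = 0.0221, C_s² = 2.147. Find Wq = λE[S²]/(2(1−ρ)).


ρ = λ·E[S] = 14.48·0.0221 = 0.3200
E[S²] = E[S]²(1+C_s²) = 0.0221²·(1+2.147) = 0.001537
Wq = λ·E[S²]/(2(1−ρ)) = 14.48·0.001537/(2·0.6800) = 0.01637 hr

Final: 0.01637 hr


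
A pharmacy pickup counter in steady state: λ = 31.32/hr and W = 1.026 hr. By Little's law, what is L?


L = λW = 31.32·1.026 = 32.1343

Final: 32.1343


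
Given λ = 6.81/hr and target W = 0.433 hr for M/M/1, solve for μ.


W = 1/(μ−λ) ⇒ μ − λ = 1/W = 1/0.433 = 2.3095
μ = λ + 1/W = 6.81 + 2.3095 = 9.1195 per hr

Final: 9.1195 /hr


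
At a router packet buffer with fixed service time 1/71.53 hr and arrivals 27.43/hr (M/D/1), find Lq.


ρ = 27.43/71.53 = 0.3835
M/D/1: Lq = ρ²/(2(1−ρ)) = 0.1471/(2·0.6165) = 0.11926

Final: 0.11926


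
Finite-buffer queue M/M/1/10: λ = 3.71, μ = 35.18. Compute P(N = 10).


ρ = λ/μ = 3.71/35.18 = 0.1055
P_K = (1−ρ)ρ^K/(1−ρ^(K+1)) = (0.8945·1.701e-10)/(1 − 1.794e-11)
= 1.522e-10/1.000000 = 1.522e-10

Final: 1.522e-10


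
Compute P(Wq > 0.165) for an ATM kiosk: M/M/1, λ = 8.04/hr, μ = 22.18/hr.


ρ = 8.04/22.18 = 0.3625
P(Wq > t) = ρ·e^{−(μ−λ)t} = 0.3625·e^{−2.3331}
= 0.3625·0.096995 = 0.035159

Final: 0.035159


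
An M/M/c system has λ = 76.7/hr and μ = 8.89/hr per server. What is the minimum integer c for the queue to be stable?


Stability requires cμ > λ ⇔ c > λ/μ.
λ/μ = 76.7/8.89 = 8.6277
Minimum integer c = ⌊8.6277⌋ + 1 = 9
Check: 9·8.89 = 80.01 > 76.7, while 8·8.89 = 71.12 ≤ 76.7

Final: 9 servers


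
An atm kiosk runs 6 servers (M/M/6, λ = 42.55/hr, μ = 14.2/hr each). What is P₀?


a = λ/μ = 42.55/14.2 = 2.9965; ρ = a/c = 0.4994
Σ_{k=0}^{5} a^k/k! (terms k=0..5) = 1.00000 + 2.99648 + 4.48944 + 4.48417 + 3.35918 + 2.01314 = 18.34242
Tail: a^6/(6!(1−ρ)) = 723.88124/(720·0.5006) = 2.00842
P₀ = 1/(18.34242 + 2.00842) = 1/20.35085 = 0.049138

Final: 0.049138


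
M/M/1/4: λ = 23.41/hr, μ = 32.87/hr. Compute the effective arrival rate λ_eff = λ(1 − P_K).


ρ = 0.7122; P_K = (1−ρ)ρ^4/(1−ρ^5) = 0.090657
λ_eff = λ(1 − P_K) = 23.41·(1 − 0.090657) = 23.41·0.909343 = 21.2877 /hr

Final: 21.2877 /hr


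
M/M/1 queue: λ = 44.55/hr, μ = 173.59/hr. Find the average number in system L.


ρ = λ/μ = 44.55/173.59 = 0.2566
L = ρ/(1−ρ) = 0.2566/(1 − 0.2566) = 0.2566/0.7434 = 0.3452

Final: 0.3452


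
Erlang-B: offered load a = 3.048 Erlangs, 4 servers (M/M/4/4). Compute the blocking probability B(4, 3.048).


B(c,a) = (a^c/c!) / Σ_{k=0}^{c} a^k/k!
a^4/4! = 3.596240
Σ terms (k=0..4): 1.00000 + 3.04800 + 4.64515 + 4.71947 + 3.59624 = 17.008866
B = 3.596240/17.008866 = 0.211433

Final: 0.211433


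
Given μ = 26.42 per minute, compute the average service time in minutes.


Mean service time = 1/μ = 1/26.42 minute = 0.03785 minute
In minutes: 0.03785 × 1 = 0.03785 min

Final: 0.03785 min


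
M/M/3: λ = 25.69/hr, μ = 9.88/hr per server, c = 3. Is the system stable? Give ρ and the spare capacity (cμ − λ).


Total capacity cμ = 3·9.88 = 29.64/hr
ρ = λ/(cμ) = 25.69/29.64 = 0.8667
Stable ⇔ ρ < 1: YES
Spare capacity = cμ − λ = 29.64 − 25.69 = 3.95/hr

Final: ρ = 0.8667; stable; margin = 3.95/hr


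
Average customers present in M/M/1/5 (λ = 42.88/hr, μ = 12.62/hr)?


ρ = 42.88/12.62 = 3.3978
L = ρ[1 − (K+1)ρ^K + Kρ^(K+1)] / [(1−ρ)(1−ρ^(K+1))]
Numerator: 3.3978·(1 − 6·452.873709 + 5·1538.765819) = 16912.751489
Denominator: (-2.3978)·(-1537.765819) = 3687.226124
L = 16912.751489/3687.226124 = 4.5868

Final: 4.5868


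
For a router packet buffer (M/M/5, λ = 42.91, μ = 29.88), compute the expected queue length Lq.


a = λ/μ = 1.4361; ρ = a/5 = 0.2872
P₀ = 0.237560
Lq = P₀·a^c·ρ / (c!·(1−ρ)²) = 0.237560·6.10787·0.2872/(120·0.50806)
= 0.006836

Final: 0.006836


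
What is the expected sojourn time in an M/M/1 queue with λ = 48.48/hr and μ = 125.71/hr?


W = 1/(μ−λ) = 1/(125.71 − 48.48) = 1/77.23 = 0.01295 hr

Final: 0.01295 hr


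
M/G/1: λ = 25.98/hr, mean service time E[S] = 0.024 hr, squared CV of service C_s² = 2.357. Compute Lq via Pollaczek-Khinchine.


ρ = λ·E[S] = 25.98·0.024 = 0.6235
Lq = ρ²(1+C_s²)/(2(1−ρ)) = 0.3888·(1+2.357)/(2·0.3765)
= 0.3888·3.3570/0.7530 = 1.73333

Final: 1.73333


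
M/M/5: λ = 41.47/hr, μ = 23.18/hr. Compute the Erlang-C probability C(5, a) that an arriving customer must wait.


a = λ/μ = 1.7890; ρ = a/5 = 0.3578
P₀ = 0.166434 (from M/M/c formula)
C(c,a) = [a^c/(c!(1−ρ))]·P₀ = [18.32749/(120·0.6422)]·0.166434
= 0.23782·0.166434 = 0.039582

Final: 0.039582


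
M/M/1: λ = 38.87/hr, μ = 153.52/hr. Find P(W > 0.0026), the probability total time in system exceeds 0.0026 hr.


W ~ Exponential(μ−λ) for M/M/1.
μ − λ = 153.52 − 38.87 = 114.6500
P(W > t) = e^{−(μ−λ)t} = e^{−0.2981} = 0.742235

Final: 0.742235


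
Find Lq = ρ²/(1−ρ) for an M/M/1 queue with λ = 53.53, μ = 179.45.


ρ = 53.53/179.45 = 0.2983
Lq = ρ²/(1−ρ) = 0.08898/0.7017 = 0.1268

Final: 0.1268


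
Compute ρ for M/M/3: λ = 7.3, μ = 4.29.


ρ = λ/(cμ) = 7.3/(3·4.29) = 7.3/12.87 = 0.5672

Final: 0.5672


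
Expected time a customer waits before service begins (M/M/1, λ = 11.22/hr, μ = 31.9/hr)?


ρ = 11.22/31.9 = 0.3517
Wq = ρ/(μ−λ) = 0.3517/(31.9 − 11.22) = 0.3517/20.68 = 0.01701 hr

Final: 0.01701 hr


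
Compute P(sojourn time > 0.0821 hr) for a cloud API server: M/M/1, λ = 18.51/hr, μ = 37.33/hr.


W ~ Exponential(μ−λ) for M/M/1.
μ − λ = 37.33 − 18.51 = 18.8200
P(W > t) = e^{−(μ−λ)t} = e^{−1.5451} = 0.213286

Final: 0.213286


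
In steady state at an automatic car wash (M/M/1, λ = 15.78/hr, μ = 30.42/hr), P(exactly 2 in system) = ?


ρ = 15.78/30.42 = 0.5187
P_n = (1−ρ)·ρ^n = (1 − 0.5187)·0.5187^2 = 0.4813·0.269089 = 0.129502

Final: 0.129502


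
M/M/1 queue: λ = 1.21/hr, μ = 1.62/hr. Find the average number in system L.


ρ = λ/μ = 1.21/1.62 = 0.7469
L = ρ/(1−ρ) = 0.7469/(1 − 0.7469) = 0.7469/0.2531 = 2.9512

Final: 2.9512


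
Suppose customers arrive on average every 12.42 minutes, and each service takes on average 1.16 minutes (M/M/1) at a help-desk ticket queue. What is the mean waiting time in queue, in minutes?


λ = 60/12.42 = 4.8309 /hr
μ = 60/1.16 = 51.7241 /hr
ρ = λ/μ = 4.8309/51.7241 = 0.09340
Wq = ρ/(μ−λ) = 0.09340/(51.7241−4.8309) = 0.001992 hr
In minutes: 0.001992·60 = 0.1195 min

Final: 0.1195 min


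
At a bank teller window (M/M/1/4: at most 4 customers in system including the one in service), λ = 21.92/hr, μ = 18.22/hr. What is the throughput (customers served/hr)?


ρ = 1.2031; P_K = (1−ρ)ρ^4/(1−ρ^5) = 0.279820
λ_eff = λ(1 − P_K) = 21.92·(1 − 0.279820) = 21.92·0.720180 = 15.7864 /hr

Final: 15.7864 /hr


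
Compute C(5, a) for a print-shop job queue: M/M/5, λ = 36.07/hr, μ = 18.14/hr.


a = λ/μ = 1.9884; ρ = a/5 = 0.3977
P₀ = 0.135923 (from M/M/c formula)
C(c,a) = [a^c/(c!(1−ρ))]·P₀ = [31.08453/(120·0.6023)]·0.135923
= 0.43007·0.135923 = 0.058457

Final: 0.058457


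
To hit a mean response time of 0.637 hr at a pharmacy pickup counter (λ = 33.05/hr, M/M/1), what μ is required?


W = 1/(μ−λ) ⇒ μ − λ = 1/W = 1/0.637 = 1.5699
μ = λ + 1/W = 33.05 + 1.5699 = 34.6199 per hr

Final: 34.6199 /hr


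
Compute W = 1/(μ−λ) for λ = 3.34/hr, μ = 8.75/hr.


W = 1/(μ−λ) = 1/(8.75 − 3.34) = 1/5.41 = 0.1848 hr

Final: 0.1848 hr


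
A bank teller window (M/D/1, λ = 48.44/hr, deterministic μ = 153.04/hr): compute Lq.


ρ = 48.44/153.04 = 0.3165
M/D/1: Lq = ρ²/(2(1−ρ)) = 0.1002/(2·0.6835) = 0.07329

Final: 0.07329


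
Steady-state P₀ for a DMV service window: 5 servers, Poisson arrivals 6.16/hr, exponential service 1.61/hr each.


a = λ/μ = 6.16/1.61 = 3.8261; ρ = a/c = 0.7652
Σ_{k=0}^{4} a^k/k! (terms k=0..4) = 1.00000 + 3.82609 + 7.31947 + 9.33498 + 8.92911 = 30.40964
Tail: a^5/(5!(1−ρ)) = 819.92510/(120·0.2348) = 29.10228
P₀ = 1/(30.40964 + 29.10228) = 1/59.51192 = 0.016803

Final: 0.016803


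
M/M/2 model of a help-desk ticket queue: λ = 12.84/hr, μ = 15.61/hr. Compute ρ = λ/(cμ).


ρ = λ/(cμ) = 12.84/(2·15.61) = 12.84/31.22 = 0.4113

Final: 0.4113


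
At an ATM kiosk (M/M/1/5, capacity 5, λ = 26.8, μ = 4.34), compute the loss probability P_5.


ρ = λ/μ = 26.8/4.34 = 6.1751
P_K = (1−ρ)ρ^K/(1−ρ^(K+1)) = (-5.1751·8978.945233)/(1 − 55446.021253)
= -46467.076020/-55445.021253 = 0.838075

Final: 0.838075


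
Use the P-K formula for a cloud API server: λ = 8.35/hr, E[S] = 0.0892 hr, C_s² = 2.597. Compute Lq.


ρ = λ·E[S] = 8.35·0.0892 = 0.7448
Lq = ρ²(1+C_s²)/(2(1−ρ)) = 0.5548·(1+2.597)/(2·0.2552)
= 0.5548·3.5970/0.5104 = 3.90991

Final: 3.90991


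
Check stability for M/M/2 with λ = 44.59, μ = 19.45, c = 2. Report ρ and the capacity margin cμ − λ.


Total capacity cμ = 2·19.45 = 38.90/hr
ρ = λ/(cμ) = 44.59/38.90 = 1.1463
Stable ⇔ ρ < 1: NO
Spare capacity = cμ − λ = 38.90 − 44.59 = -5.69/hr

Final: ρ = 1.1463; unstable; margin = -5.69/hr


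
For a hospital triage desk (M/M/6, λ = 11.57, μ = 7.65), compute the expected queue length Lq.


a = λ/μ = 1.5124; ρ = a/6 = 0.2521
P₀ = 0.220318
Lq = P₀·a^c·ρ / (c!·(1−ρ)²) = 0.220318·11.96827·0.2521/(720·0.55940)
= 0.001650

Final: 0.001650


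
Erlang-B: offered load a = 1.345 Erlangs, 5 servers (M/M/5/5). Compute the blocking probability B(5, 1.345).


B(c,a) = (a^c/c!) / Σ_{k=0}^{c} a^k/k!
a^5/5! = 0.036680
Σ terms (k=0..5): 1.00000 + 1.34500 + 0.90451 + 0.40552 + 0.13636 + 0.03668 = 3.828073
B = 0.036680/3.828073 = 0.009582

Final: 0.009582


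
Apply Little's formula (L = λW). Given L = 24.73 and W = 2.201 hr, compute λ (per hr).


λ = L/W = 24.73/2.201 = 11.2358 /hr

Final: 11.2358 /hr


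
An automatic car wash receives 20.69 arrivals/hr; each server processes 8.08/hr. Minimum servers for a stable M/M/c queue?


Stability requires cμ > λ ⇔ c > λ/μ.
λ/μ = 20.69/8.08 = 2.5606
Minimum integer c = ⌊2.5606⌋ + 1 = 3
Check: 3·8.08 = 24.24 > 20.69, while 2·8.08 = 16.16 ≤ 20.69

Final: 3 servers


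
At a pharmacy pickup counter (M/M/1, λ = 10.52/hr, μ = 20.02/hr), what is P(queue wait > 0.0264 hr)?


ρ = 10.52/20.02 = 0.5255
P(Wq > t) = ρ·e^{−(μ−λ)t} = 0.5255·e^{−0.2508}
= 0.5255·0.778178 = 0.408913

Final: 0.408913


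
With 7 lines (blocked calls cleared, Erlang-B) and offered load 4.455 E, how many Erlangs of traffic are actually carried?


B(7,4.455) = 0.087562 (Erlang-B)
Carried load = a(1 − B) = 4.455·(1 − 0.087562) = 4.455·0.912438 = 4.0649 E

Final: 4.0649 Erlangs


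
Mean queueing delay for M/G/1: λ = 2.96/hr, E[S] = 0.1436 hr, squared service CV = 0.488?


ρ = λ·E[S] = 2.96·0.1436 = 0.4251
E[S²] = E[S]²(1+C_s²) = 0.1436²·(1+0.488) = 0.030684
Wq = λ·E[S²]/(2(1−ρ)) = 2.96·0.030684/(2·0.5749) = 0.07899 hr

Final: 0.07899 hr


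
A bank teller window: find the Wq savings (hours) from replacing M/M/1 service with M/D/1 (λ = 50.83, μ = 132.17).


ρ = 50.83/132.17 = 0.3846
Wq(M/M/1) = ρ/(μ−λ) = 0.3846/81.34 = 0.004728 hr
Wq(M/D/1) = ρ/(2(μ−λ)) = 0.002364 hr
Savings = 0.004728 − 0.002364 = 0.002364 hr

Final: 0.002364 hr


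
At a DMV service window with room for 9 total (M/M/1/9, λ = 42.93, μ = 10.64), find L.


ρ = 42.93/10.64 = 4.0348
L = ρ[1 − (K+1)ρ^K + Kρ^(K+1)] / [(1−ρ)(1−ρ^(K+1))]
Numerator: 4.0348·(1 − 10·283382.707082 + 9·1143385.302165) = 30085867.103116
Denominator: (-3.0348)·(-1143384.302165) = 3469913.450837
L = 30085867.103116/3469913.450837 = 8.6705

Final: 8.6705


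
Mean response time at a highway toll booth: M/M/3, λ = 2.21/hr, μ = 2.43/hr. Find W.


a = 0.9095; ρ = 0.3032; P₀ = 0.399529
Lq = P₀·a^c·ρ/(c!(1−ρ)²) = 0.03127
Wq = Lq/λ = 0.03127/2.21 = 0.01415 hr
W = Wq + 1/μ = 0.01415 + 0.41152 = 0.42567 hr

Final: 0.42567 hr


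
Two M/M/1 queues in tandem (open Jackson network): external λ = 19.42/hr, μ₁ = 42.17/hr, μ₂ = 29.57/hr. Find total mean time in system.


Each node sees arrival rate λ = 19.42/hr (tandem ⇒ throughput preserved).
W₁ = 1/(μ₁−λ) = 1/(42.17−19.42) = 0.04396 hr
W₂ = 1/(μ₂−λ) = 1/(29.57−19.42) = 0.09852 hr
W_total = W₁ + W₂ = 0.04396 + 0.09852 = 0.14248 hr

Final: 0.14248 hr


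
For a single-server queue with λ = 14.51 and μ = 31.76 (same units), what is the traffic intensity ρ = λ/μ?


ρ = λ/μ = 14.51/31.76 = 0.4569

Final: 0.4569


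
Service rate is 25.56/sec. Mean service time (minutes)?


Mean service time = 1/μ = 1/25.56 second = 0.03912 second
In minutes: 0.03912 × 0.0166667 = 0.0006521 min

Final: 0.0006521 min


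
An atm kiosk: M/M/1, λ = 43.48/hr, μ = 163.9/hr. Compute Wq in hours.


ρ = 43.48/163.9 = 0.2653
Wq = ρ/(μ−λ) = 0.2653/(163.9 − 43.48) = 0.2653/120.42 = 0.002203 hr

Final: 0.002203 hr


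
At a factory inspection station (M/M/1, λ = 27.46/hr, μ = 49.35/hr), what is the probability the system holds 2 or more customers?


ρ = 27.46/49.35 = 0.5564
P(N ≥ n) = ρ^n = 0.5564^2 = 0.309618

Final: 0.309618


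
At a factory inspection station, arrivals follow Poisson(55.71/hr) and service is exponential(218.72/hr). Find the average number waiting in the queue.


ρ = 55.71/218.72 = 0.2547
Lq = ρ²/(1−ρ) = 0.06488/0.7453 = 0.08705

Final: 0.08705


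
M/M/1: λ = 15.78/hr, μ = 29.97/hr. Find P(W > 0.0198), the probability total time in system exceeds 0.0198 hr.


W ~ Exponential(μ−λ) for M/M/1.
μ − λ = 29.97 − 15.78 = 14.1900
P(W > t) = e^{−(μ−λ)t} = e^{−0.2810} = 0.755057

Final: 0.755057


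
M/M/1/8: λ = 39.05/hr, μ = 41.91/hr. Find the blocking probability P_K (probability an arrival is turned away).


ρ = λ/μ = 39.05/41.91 = 0.9318
P_K = (1−ρ)ρ^K/(1−ρ^(K+1)) = (0.06824·0.568103)/(1 − 0.529335)
= 0.038768/0.470665 = 0.082369

Final: 0.082369


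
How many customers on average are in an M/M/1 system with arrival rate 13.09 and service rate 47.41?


ρ = λ/μ = 13.09/47.41 = 0.2761
L = ρ/(1−ρ) = 0.2761/(1 − 0.2761) = 0.2761/0.7239 = 0.3814

Final: 0.3814


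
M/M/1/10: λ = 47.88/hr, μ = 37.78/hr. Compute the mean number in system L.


ρ = 47.88/37.78 = 1.2673
L = ρ[1 − (K+1)ρ^K + Kρ^(K+1)] / [(1−ρ)(1−ρ^(K+1))]
Numerator: 1.2673·(1 − 11·10.688626 + 10·13.546094) = 23.934993
Denominator: (-0.2673)·(-12.546094) = 3.354038
L = 23.934993/3.354038 = 7.1362

Final: 7.1362


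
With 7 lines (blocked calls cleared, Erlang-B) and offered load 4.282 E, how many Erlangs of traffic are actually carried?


B(7,4.282) = 0.077774 (Erlang-B)
Carried load = a(1 − B) = 4.282·(1 − 0.077774) = 4.282·0.922226 = 3.9490 E

Final: 3.9490 Erlangs


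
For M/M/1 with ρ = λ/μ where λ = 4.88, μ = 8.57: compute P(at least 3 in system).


ρ = 4.88/8.57 = 0.5694
P(N ≥ n) = ρ^n = 0.5694^3 = 0.184636

Final: 0.184636


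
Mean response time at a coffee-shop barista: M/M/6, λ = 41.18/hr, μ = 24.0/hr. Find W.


a = 1.7158; ρ = 0.2860; P₀ = 0.179710
Lq = P₀·a^c·ρ/(c!(1−ρ)²) = 0.003573
Wq = Lq/λ = 0.003573/41.18 = 0.00008676 hr
W = Wq + 1/μ = 0.00008676 + 0.04167 = 0.04175 hr

Final: 0.04175 hr


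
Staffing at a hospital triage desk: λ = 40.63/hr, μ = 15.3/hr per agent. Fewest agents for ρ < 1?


Stability requires cμ > λ ⇔ c > λ/μ.
λ/μ = 40.63/15.3 = 2.6556
Minimum integer c = ⌊2.6556⌋ + 1 = 3
Check: 3·15.3 = 45.90 > 40.63, while 2·15.3 = 30.60 ≤ 40.63

Final: 3 servers


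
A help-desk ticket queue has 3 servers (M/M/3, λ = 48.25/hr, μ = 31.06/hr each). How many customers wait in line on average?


a = λ/μ = 1.5534; ρ = a/3 = 0.5178
P₀ = 0.197793
Lq = P₀·a^c·ρ / (c!·(1−ρ)²) = 0.197793·3.74876·0.5178/(6·0.23250)
= 0.27523

Final: 0.27523


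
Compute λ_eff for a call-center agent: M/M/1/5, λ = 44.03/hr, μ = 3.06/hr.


ρ = 14.3889; P_K = (1−ρ)ρ^5/(1−ρ^6) = 0.930502
λ_eff = λ(1 − P_K) = 44.03·(1 − 0.930502) = 44.03·0.069498 = 3.0600 /hr

Final: 3.0600 /hr


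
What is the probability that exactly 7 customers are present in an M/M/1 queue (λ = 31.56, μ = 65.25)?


ρ = 31.56/65.25 = 0.4837
P_n = (1−ρ)·ρ^n = (1 − 0.4837)·0.4837^7 = 0.5163·0.006193 = 0.003198

Final: 0.003198


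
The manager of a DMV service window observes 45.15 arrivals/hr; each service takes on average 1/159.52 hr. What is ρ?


ρ = λ/μ = 45.15/159.52 = 0.2830

Final: 0.2830


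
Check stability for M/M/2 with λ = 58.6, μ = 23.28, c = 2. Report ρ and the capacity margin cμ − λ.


Total capacity cμ = 2·23.28 = 46.56/hr
ρ = λ/(cμ) = 58.6/46.56 = 1.2586
Stable ⇔ ρ < 1: NO
Spare capacity = cμ − λ = 46.56 − 58.6 = -12.04/hr

Final: ρ = 1.2586; unstable; margin = -12.04/hr


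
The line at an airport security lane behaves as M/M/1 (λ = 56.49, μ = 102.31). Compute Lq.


ρ = 56.49/102.31 = 0.5521
Lq = ρ²/(1−ρ) = 0.3049/0.4479 = 0.6807

Final: 0.6807


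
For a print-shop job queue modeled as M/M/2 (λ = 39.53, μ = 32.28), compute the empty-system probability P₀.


a = λ/μ = 39.53/32.28 = 1.2246; ρ = a/c = 0.6123
Σ_{k=0}^{1} a^k/k! (terms k=0..1) = 1.00000 + 1.22460 = 2.22460
Tail: a^2/(2!(1−ρ)) = 1.49964/(2·0.3877) = 1.93401
P₀ = 1/(2.22460 + 1.93401) = 1/4.15861 = 0.240465

Final: 0.240465


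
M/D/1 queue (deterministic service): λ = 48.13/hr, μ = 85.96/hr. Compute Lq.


ρ = 48.13/85.96 = 0.5599
M/D/1: Lq = ρ²/(2(1−ρ)) = 0.3135/(2·0.4401) = 0.35618

Final: 0.35618


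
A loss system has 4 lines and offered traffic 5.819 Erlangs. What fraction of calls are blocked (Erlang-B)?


B(c,a) = (a^c/c!) / Σ_{k=0}^{c} a^k/k!
a^4/4! = 47.772964
Σ terms (k=0..4): 1.00000 + 5.81900 + 16.93038 + 32.83929 + 47.77296 = 104.361639
B = 47.772964/104.361639 = 0.457764

Final: 0.457764


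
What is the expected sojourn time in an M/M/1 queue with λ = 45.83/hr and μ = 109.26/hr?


W = 1/(μ−λ) = 1/(109.26 − 45.83) = 1/63.43 = 0.01577 hr

Final: 0.01577 hr


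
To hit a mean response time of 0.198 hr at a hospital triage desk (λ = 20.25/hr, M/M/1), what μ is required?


W = 1/(μ−λ) ⇒ μ − λ = 1/W = 1/0.198 = 5.0505
μ = λ + 1/W = 20.25 + 5.0505 = 25.3005 per hr

Final: 25.3005 /hr


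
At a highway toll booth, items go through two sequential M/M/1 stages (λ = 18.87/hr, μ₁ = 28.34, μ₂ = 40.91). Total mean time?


Each node sees arrival rate λ = 18.87/hr (tandem ⇒ throughput preserved).
W₁ = 1/(μ₁−λ) = 1/(28.34−18.87) = 0.10560 hr
W₂ = 1/(μ₂−λ) = 1/(40.91−18.87) = 0.04537 hr
W_total = W₁ + W₂ = 0.10560 + 0.04537 = 0.15097 hr

Final: 0.15097 hr


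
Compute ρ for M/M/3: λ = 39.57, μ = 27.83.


ρ = λ/(cμ) = 39.57/(3·27.83) = 39.57/83.49 = 0.4739

Final: 0.4739


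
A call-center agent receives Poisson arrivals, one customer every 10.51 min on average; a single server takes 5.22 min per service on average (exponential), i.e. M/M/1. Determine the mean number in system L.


λ = 60/10.51 = 5.7088 /hr
μ = 60/5.22 = 11.4943 /hr
ρ = λ/μ = 5.7088/11.4943 = 0.4967
L = ρ/(1−ρ) = 0.4967/0.5033 = 0.9868

Final: 0.9868


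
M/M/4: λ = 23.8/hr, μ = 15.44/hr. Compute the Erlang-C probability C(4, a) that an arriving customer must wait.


a = λ/μ = 1.5415; ρ = a/4 = 0.3854
P₀ = 0.211746 (from M/M/c formula)
C(c,a) = [a^c/(c!(1−ρ))]·P₀ = [5.64571/(24·0.6146)]·0.211746
= 0.38273·0.211746 = 0.081041

Final: 0.081041


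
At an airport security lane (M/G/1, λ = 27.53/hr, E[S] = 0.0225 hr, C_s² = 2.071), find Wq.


ρ = λ·E[S] = 27.53·0.0225 = 0.6194
E[S²] = E[S]²(1+C_s²) = 0.0225²·(1+2.071) = 0.001555
Wq = λ·E[S²]/(2(1−ρ)) = 27.53·0.001555/(2·0.3806) = 0.05623 hr

Final: 0.05623 hr


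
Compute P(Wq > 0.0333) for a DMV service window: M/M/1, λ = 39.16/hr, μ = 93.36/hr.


ρ = 39.16/93.36 = 0.4195
P(Wq > t) = ρ·e^{−(μ−λ)t} = 0.4195·e^{−1.8049}
= 0.4195·0.164497 = 0.068999

Final: 0.068999


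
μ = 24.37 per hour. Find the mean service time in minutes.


Mean service time = 1/μ = 1/24.37 hour = 0.04103 hour
In minutes: 0.04103 × 60 = 2.4620 min

Final: 2.4620 min


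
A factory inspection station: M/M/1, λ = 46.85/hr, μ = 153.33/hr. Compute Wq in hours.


ρ = 46.85/153.33 = 0.3056
Wq = ρ/(μ−λ) = 0.3056/(153.33 − 46.85) = 0.3056/106.48 = 0.002870 hr

Final: 0.002870 hr


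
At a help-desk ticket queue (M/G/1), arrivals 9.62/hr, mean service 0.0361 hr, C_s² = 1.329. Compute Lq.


ρ = λ·E[S] = 9.62·0.0361 = 0.3473
Lq = ρ²(1+C_s²)/(2(1−ρ)) = 0.1206·(1+1.329)/(2·0.6527)
= 0.1206·2.3290/1.3054 = 0.21517

Final: 0.21517


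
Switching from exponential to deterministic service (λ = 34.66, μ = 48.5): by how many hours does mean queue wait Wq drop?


ρ = 34.66/48.5 = 0.7146
Wq(M/M/1) = ρ/(μ−λ) = 0.7146/13.84 = 0.05164 hr
Wq(M/D/1) = ρ/(2(μ−λ)) = 0.02582 hr
Savings = 0.05164 − 0.02582 = 0.02582 hr

Final: 0.02582 hr


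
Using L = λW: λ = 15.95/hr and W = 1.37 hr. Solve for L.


L = λW = 15.95·1.37 = 21.8515

Final: 21.8515


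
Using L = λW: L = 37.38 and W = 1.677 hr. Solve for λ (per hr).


λ = L/W = 37.38/1.677 = 22.2898 /hr

Final: 22.2898 /hr


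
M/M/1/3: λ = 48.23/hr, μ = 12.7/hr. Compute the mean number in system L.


ρ = 48.23/12.7 = 3.7976
L = ρ[1 − (K+1)ρ^K + Kρ^(K+1)] / [(1−ρ)(1−ρ^(K+1))]
Numerator: 3.7976·(1 − 4·54.769733 + 3·207.995608) = 1541.491150
Denominator: (-2.7976)·(-206.995608) = 579.098735
L = 1541.491150/579.098735 = 2.6619

Final: 2.6619


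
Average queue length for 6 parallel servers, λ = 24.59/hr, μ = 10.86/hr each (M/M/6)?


a = λ/μ = 2.2643; ρ = a/6 = 0.3774
P₀ = 0.103580
Lq = P₀·a^c·ρ / (c!·(1−ρ)²) = 0.103580·134.76348·0.3774/(720·0.38766)
= 0.01887

Final: 0.01887


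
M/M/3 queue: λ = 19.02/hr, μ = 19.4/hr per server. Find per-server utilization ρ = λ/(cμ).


ρ = λ/(cμ) = 19.02/(3·19.4) = 19.02/58.20 = 0.3268

Final: 0.3268


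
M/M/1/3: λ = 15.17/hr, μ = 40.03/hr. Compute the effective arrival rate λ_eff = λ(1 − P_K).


ρ = 0.3790; P_K = (1−ρ)ρ^3/(1−ρ^4) = 0.034512
λ_eff = λ(1 − P_K) = 15.17·(1 − 0.034512) = 15.17·0.965488 = 14.6465 /hr

Final: 14.6465 /hr


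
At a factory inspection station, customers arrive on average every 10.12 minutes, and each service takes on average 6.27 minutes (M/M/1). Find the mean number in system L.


λ = 60/10.12 = 5.9289 /hr
μ = 60/6.27 = 9.5694 /hr
ρ = λ/μ = 5.9289/9.5694 = 0.6196
L = ρ/(1−ρ) = 0.6196/0.3804 = 1.6286

Final: 1.6286


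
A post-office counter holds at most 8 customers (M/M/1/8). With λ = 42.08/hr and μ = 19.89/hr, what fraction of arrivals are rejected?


ρ = λ/μ = 42.08/19.89 = 2.1156
P_K = (1−ρ)ρ^K/(1−ρ^(K+1)) = (-1.1156·401.353989)/(1 − 849.118948)
= -447.764959/-848.118948 = 0.527951

Final: 0.527951


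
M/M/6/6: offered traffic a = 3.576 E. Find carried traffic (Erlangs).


B(6,3.576) = 0.087527 (Erlang-B)
Carried load = a(1 − B) = 3.576·(1 − 0.087527) = 3.576·0.912473 = 3.2630 E

Final: 3.2630 Erlangs


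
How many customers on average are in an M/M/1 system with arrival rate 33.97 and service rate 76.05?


ρ = λ/μ = 33.97/76.05 = 0.4467
L = ρ/(1−ρ) = 0.4467/(1 − 0.4467) = 0.4467/0.5533 = 0.8073

Final: 0.8073


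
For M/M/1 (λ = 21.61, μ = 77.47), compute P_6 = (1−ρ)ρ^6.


ρ = 21.61/77.47 = 0.2789
P_n = (1−ρ)·ρ^n = (1 − 0.2789)·0.2789^6 = 0.7211·0.0004711 = 0.0003397

Final: 0.0003397


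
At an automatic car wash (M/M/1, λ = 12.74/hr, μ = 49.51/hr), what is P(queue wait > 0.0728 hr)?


ρ = 12.74/49.51 = 0.2573
P(Wq > t) = ρ·e^{−(μ−λ)t} = 0.2573·e^{−2.6769}
= 0.2573·0.068779 = 0.017698

Final: 0.017698


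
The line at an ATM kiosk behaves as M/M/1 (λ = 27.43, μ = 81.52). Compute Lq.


ρ = 27.43/81.52 = 0.3365
Lq = ρ²/(1−ρ) = 0.1132/0.6635 = 0.1706

Final: 0.1706


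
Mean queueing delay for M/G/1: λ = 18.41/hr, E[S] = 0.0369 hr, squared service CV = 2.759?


ρ = λ·E[S] = 18.41·0.0369 = 0.6793
E[S²] = E[S]²(1+C_s²) = 0.0369²·(1+2.759) = 0.005118
Wq = λ·E[S²]/(2(1−ρ)) = 18.41·0.005118/(2·0.3207) = 0.14692 hr

Final: 0.14692 hr


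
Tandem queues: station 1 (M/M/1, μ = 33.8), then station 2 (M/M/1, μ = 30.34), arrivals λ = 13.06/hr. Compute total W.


Each node sees arrival rate λ = 13.06/hr (tandem ⇒ throughput preserved).
W₁ = 1/(μ₁−λ) = 1/(33.8−13.06) = 0.04822 hr
W₂ = 1/(μ₂−λ) = 1/(30.34−13.06) = 0.05787 hr
W_total = W₁ + W₂ = 0.04822 + 0.05787 = 0.10609 hr

Final: 0.10609 hr


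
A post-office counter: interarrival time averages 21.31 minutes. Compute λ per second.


λ = 1/(interarrival time) in consistent units.
1 second = 0.0166667 min, so λ = 0.0166667/21.31 = 0.0007821 per second

Final: 0.0007821 /sec


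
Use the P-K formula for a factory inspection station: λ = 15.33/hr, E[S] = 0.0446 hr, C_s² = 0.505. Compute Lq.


ρ = λ·E[S] = 15.33·0.0446 = 0.6837
Lq = ρ²(1+C_s²)/(2(1−ρ)) = 0.4675·(1+0.505)/(2·0.3163)
= 0.4675·1.5050/0.6326 = 1.11221

Final: 1.11221


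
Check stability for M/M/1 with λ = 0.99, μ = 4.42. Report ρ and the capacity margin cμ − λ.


Total capacity cμ = 1·4.42 = 4.42/hr
ρ = λ/(cμ) = 0.99/4.42 = 0.2240
Stable ⇔ ρ < 1: YES
Spare capacity = cμ − λ = 4.42 − 0.99 = 3.43/hr

Final: ρ = 0.2240; stable; margin = 3.43/hr


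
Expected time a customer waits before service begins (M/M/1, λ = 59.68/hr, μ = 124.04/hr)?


ρ = 59.68/124.04 = 0.4811
Wq = ρ/(μ−λ) = 0.4811/(124.04 − 59.68) = 0.4811/64.36 = 0.007476 hr

Final: 0.007476 hr


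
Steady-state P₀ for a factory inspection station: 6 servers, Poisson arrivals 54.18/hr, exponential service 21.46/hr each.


a = λ/μ = 54.18/21.46 = 2.5247; ρ = a/c = 0.4208
Σ_{k=0}^{5} a^k/k! (terms k=0..5) = 1.00000 + 2.52470 + 3.18705 + 2.68211 + 1.69288 + 0.85480 = 11.94154
Tail: a^6/(6!(1−ρ)) = 258.97372/(720·0.5792) = 0.62099
P₀ = 1/(11.94154 + 0.62099) = 1/12.56252 = 0.079602

Final: 0.079602


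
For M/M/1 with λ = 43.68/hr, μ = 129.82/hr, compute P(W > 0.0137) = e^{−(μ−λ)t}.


W ~ Exponential(μ−λ) for M/M/1.
μ − λ = 129.82 − 43.68 = 86.1400
P(W > t) = e^{−(μ−λ)t} = e^{−1.1801} = 0.307242

Final: 0.307242


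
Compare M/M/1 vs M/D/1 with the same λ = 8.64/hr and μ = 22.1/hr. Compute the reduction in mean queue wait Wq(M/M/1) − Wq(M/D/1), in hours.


ρ = 8.64/22.1 = 0.3910
Wq(M/M/1) = ρ/(μ−λ) = 0.3910/13.46 = 0.02905 hr
Wq(M/D/1) = ρ/(2(μ−λ)) = 0.01452 hr
Savings = 0.02905 − 0.01452 = 0.01452 hr

Final: 0.01452 hr


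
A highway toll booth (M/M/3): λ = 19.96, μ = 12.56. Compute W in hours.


a = 1.5892; ρ = 0.5297; P₀ = 0.189600
Lq = P₀·a^c·ρ/(c!(1−ρ)²) = 0.30377
Wq = Lq/λ = 0.30377/19.96 = 0.01522 hr
W = Wq + 1/μ = 0.01522 + 0.07962 = 0.09484 hr

Final: 0.09484 hr


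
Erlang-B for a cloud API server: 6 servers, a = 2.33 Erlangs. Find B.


B(c,a) = (a^c/c!) / Σ_{k=0}^{c} a^k/k!
a^6/6! = 0.222230
Σ terms (k=0..6): 1.00000 + 2.33000 + 2.71445 + 2.10822 + 1.22804 + 0.57227 + 0.22223 = 10.175209
B = 0.222230/10.175209 = 0.021840

Final: 0.021840


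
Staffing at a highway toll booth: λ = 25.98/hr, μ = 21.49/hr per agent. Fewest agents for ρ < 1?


Stability requires cμ > λ ⇔ c > λ/μ.
λ/μ = 25.98/21.49 = 1.2089
Minimum integer c = ⌊1.2089⌋ + 1 = 2
Check: 2·21.49 = 42.98 > 25.98, while 1·21.49 = 21.49 ≤ 25.98

Final: 2 servers


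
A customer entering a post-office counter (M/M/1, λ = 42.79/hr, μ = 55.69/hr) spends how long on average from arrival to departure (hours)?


W = 1/(μ−λ) = 1/(55.69 − 42.79) = 1/12.90 = 0.07752 hr

Final: 0.07752 hr


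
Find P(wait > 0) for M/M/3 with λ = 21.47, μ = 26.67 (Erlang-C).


a = λ/μ = 0.8050; ρ = a/3 = 0.2683
P₀ = 0.444860 (from M/M/c formula)
C(c,a) = [a^c/(c!(1−ρ))]·P₀ = [0.52171/(6·0.7317)]·0.444860
= 0.11884·0.444860 = 0.052868

Final: 0.052868


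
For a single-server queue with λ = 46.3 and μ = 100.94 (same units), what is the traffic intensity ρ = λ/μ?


ρ = λ/μ = 46.3/100.94 = 0.4587

Final: 0.4587


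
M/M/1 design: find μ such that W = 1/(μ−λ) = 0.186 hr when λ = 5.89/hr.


W = 1/(μ−λ) ⇒ μ − λ = 1/W = 1/0.186 = 5.3763
μ = λ + 1/W = 5.89 + 5.3763 = 11.2663 per hr

Final: 11.2663 /hr


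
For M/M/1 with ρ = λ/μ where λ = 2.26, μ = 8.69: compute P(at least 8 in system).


ρ = 2.26/8.69 = 0.2601
P(N ≥ n) = ρ^n = 0.2601^8 = 0.00002093

Final: 0.00002093


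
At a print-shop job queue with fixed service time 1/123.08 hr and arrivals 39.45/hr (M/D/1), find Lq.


ρ = 39.45/123.08 = 0.3205
M/D/1: Lq = ρ²/(2(1−ρ)) = 0.1027/(2·0.6795) = 0.07560

Final: 0.07560


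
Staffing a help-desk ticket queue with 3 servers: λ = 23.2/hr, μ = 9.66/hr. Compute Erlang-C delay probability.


a = λ/μ = 2.4017; ρ = a/3 = 0.8006
P₀ = 0.055986 (from M/M/c formula)
C(c,a) = [a^c/(c!(1−ρ))]·P₀ = [13.85264/(6·0.1994)]·0.055986
= 11.57582·0.055986 = 0.648090

Final: 0.648090


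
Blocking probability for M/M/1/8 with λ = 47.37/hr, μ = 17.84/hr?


ρ = λ/μ = 47.37/17.84 = 2.6553
P_K = (1−ρ)ρ^K/(1−ρ^(K+1)) = (-1.6553·2470.974579)/(1 − 6561.102344)
= -4090.127765/-6560.102344 = 0.623485

Final: 0.623485


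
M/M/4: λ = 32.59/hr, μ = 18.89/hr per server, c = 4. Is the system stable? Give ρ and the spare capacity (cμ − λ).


Total capacity cμ = 4·18.89 = 75.56/hr
ρ = λ/(cμ) = 32.59/75.56 = 0.4313
Stable ⇔ ρ < 1: YES
Spare capacity = cμ − λ = 75.56 − 32.59 = 42.97/hr

Final: ρ = 0.4313; stable; margin = 42.97/hr


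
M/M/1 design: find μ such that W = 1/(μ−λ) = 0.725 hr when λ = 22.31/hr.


W = 1/(μ−λ) ⇒ μ − λ = 1/W = 1/0.725 = 1.3793
μ = λ + 1/W = 22.31 + 1.3793 = 23.6893 per hr

Final: 23.6893 /hr


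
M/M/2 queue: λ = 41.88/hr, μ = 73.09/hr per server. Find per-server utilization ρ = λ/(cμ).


ρ = λ/(cμ) = 41.88/(2·73.09) = 41.88/146.18 = 0.2865

Final: 0.2865


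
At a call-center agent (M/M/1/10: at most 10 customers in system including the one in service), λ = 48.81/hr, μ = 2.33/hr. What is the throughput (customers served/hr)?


ρ = 20.9485; P_K = (1−ρ)ρ^10/(1−ρ^11) = 0.952264
λ_eff = λ(1 − P_K) = 48.81·(1 − 0.952264) = 48.81·0.047736 = 2.3300 /hr

Final: 2.3300 /hr


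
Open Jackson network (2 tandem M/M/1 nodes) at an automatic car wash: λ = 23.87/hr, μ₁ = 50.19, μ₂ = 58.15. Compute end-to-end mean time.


Each node sees arrival rate λ = 23.87/hr (tandem ⇒ throughput preserved).
W₁ = 1/(μ₁−λ) = 1/(50.19−23.87) = 0.03799 hr
W₂ = 1/(μ₂−λ) = 1/(58.15−23.87) = 0.02917 hr
W_total = W₁ + W₂ = 0.03799 + 0.02917 = 0.06717 hr

Final: 0.06717 hr


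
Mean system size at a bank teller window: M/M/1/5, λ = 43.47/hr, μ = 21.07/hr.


ρ = 43.47/21.07 = 2.0631
L = ρ[1 − (K+1)ρ^K + Kρ^(K+1)] / [(1−ρ)(1−ρ^(K+1))]
Numerator: 2.0631·(1 − 6·37.378814 + 5·77.117089) = 334.870759
Denominator: (-1.0631)·(-76.117089) = 80.921822
L = 334.870759/80.921822 = 4.1382

Final: 4.1382
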